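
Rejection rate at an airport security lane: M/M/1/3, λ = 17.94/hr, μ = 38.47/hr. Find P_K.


ρ = λ/μ = 17.94/38.47 = 0.4663
P_K = (1−ρ)ρ^K/(1−ρ^(K+1)) = (0.5337·0.101415)/(1 − 0.047293)
= 0.054121/0.952707 = 0.056808

Final: 0.056808


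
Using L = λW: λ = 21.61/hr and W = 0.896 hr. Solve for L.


L = λW = 21.61·0.896 = 19.3626

Final: 19.3626


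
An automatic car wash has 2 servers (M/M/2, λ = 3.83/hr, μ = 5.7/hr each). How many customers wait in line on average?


a = λ/μ = 0.6719; ρ = a/2 = 0.3360
P₀ = 0.497045
Lq = P₀·a^c·ρ / (c!·(1−ρ)²) = 0.497045·0.45149·0.3360/(2·0.44094)
= 0.08549

Final: 0.08549


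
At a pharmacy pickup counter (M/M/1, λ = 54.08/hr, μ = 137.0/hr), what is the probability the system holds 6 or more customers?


ρ = 54.08/137.0 = 0.3947
P(N ≥ n) = ρ^n = 0.3947^6 = 0.003784

Final: 0.003784


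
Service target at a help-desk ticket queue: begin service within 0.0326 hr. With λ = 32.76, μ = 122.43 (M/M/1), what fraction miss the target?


ρ = 32.76/122.43 = 0.2676
P(Wq > t) = ρ·e^{−(μ−λ)t} = 0.2676·e^{−2.9232}
= 0.2676·0.053759 = 0.014385

Final: 0.014385


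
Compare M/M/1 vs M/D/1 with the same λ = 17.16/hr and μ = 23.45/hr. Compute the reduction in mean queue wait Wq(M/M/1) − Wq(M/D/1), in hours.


ρ = 17.16/23.45 = 0.7318
Wq(M/M/1) = ρ/(μ−λ) = 0.7318/6.29 = 0.11634 hr
Wq(M/D/1) = ρ/(2(μ−λ)) = 0.05817 hr
Savings = 0.11634 − 0.05817 = 0.05817 hr

Final: 0.05817 hr


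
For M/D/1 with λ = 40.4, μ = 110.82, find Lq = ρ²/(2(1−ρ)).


ρ = 40.4/110.82 = 0.3646
M/D/1: Lq = ρ²/(2(1−ρ)) = 0.1329/(2·0.6354) = 0.10457

Final: 0.10457


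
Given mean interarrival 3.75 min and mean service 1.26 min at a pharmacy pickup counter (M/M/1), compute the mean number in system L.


λ = 60/3.75 = 16.0000 /hr
μ = 60/1.26 = 47.6190 /hr
ρ = λ/μ = 16.0000/47.6190 = 0.3360
L = ρ/(1−ρ) = 0.3360/0.6640 = 0.5060

Final: 0.5060


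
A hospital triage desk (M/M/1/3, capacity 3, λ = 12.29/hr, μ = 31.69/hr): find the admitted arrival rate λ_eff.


ρ = 0.3878; P_K = (1−ρ)ρ^3/(1−ρ^4) = 0.036535
λ_eff = λ(1 − P_K) = 12.29·(1 − 0.036535) = 12.29·0.963465 = 11.8410 /hr

Final: 11.8410 /hr


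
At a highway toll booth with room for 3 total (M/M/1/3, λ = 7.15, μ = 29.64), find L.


ρ = 7.15/29.64 = 0.2412
L = ρ[1 − (K+1)ρ^K + Kρ^(K+1)] / [(1−ρ)(1−ρ^(K+1))]
Numerator: 0.2412·(1 − 4·0.014037 + 3·0.003386) = 0.230134
Denominator: (0.7588)·(0.996614) = 0.756203
L = 0.230134/0.756203 = 0.3043

Final: 0.3043


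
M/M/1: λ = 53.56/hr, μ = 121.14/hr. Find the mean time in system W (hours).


W = 1/(μ−λ) = 1/(121.14 − 53.56) = 1/67.58 = 0.01480 hr

Final: 0.01480 hr


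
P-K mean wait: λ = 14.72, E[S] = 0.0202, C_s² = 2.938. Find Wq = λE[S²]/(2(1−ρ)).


ρ = λ·E[S] = 14.72·0.0202 = 0.2973
E[S²] = E[S]²(1+C_s²) = 0.0202²·(1+2.938) = 0.001607
Wq = λ·E[S²]/(2(1−ρ)) = 14.72·0.001607/(2·0.7027) = 0.01683 hr

Final: 0.01683 hr


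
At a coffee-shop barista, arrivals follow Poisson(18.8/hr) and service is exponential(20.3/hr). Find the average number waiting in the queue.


ρ = 18.8/20.3 = 0.9261
Lq = ρ²/(1−ρ) = 0.8577/0.07389 = 11.6072

Final: 11.6072


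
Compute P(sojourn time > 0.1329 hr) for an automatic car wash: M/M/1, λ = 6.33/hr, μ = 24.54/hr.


W ~ Exponential(μ−λ) for M/M/1.
μ − λ = 24.54 − 6.33 = 18.2100
P(W > t) = e^{−(μ−λ)t} = e^{−2.4201} = 0.088912

Final: 0.088912


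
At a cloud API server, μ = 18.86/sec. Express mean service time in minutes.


Mean service time = 1/μ = 1/18.86 second = 0.05302 second
In minutes: 0.05302 × 0.0166667 = 0.0008837 min

Final: 0.0008837 min


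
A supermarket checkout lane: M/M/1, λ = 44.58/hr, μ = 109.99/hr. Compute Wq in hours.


ρ = 44.58/109.99 = 0.4053
Wq = ρ/(μ−λ) = 0.4053/(109.99 − 44.58) = 0.4053/65.41 = 0.006196 hr

Final: 0.006196 hr


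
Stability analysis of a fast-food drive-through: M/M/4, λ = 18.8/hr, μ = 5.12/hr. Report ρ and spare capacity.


Total capacity cμ = 4·5.12 = 20.48/hr
ρ = λ/(cμ) = 18.8/20.48 = 0.9180
Stable ⇔ ρ < 1: YES
Spare capacity = cμ − λ = 20.48 − 18.8 = 1.68/hr

Final: ρ = 0.9180; stable; margin = 1.68/hr


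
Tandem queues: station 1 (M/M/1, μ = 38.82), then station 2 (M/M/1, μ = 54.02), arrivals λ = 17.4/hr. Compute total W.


Each node sees arrival rate λ = 17.4/hr (tandem ⇒ throughput preserved).
W₁ = 1/(μ₁−λ) = 1/(38.82−17.4) = 0.04669 hr
W₂ = 1/(μ₂−λ) = 1/(54.02−17.4) = 0.02731 hr
W_total = W₁ + W₂ = 0.04669 + 0.02731 = 0.07399 hr

Final: 0.07399 hr


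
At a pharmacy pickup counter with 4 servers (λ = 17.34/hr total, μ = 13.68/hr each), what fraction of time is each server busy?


ρ = λ/(cμ) = 17.34/(4·13.68) = 17.34/54.72 = 0.3169

Final: 0.3169


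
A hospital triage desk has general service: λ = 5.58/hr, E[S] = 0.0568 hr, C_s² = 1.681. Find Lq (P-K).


ρ = λ·E[S] = 5.58·0.0568 = 0.3169
Lq = ρ²(1+C_s²)/(2(1−ρ)) = 0.1005·(1+1.681)/(2·0.6831)
= 0.1005·2.6810/1.3661 = 0.19714

Final: 0.19714


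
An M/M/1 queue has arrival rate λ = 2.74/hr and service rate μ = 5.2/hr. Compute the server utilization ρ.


ρ = λ/μ = 2.74/5.2 = 0.5269

Final: 0.5269


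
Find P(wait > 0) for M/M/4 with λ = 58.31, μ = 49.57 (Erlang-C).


a = λ/μ = 1.1763; ρ = a/4 = 0.2941
P₀ = 0.307458 (from M/M/c formula)
C(c,a) = [a^c/(c!(1−ρ))]·P₀ = [1.91468/(24·0.7059)]·0.307458
= 0.11301·0.307458 = 0.034747

Final: 0.034747


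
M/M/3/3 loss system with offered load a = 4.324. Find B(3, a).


B(c,a) = (a^c/c!) / Σ_{k=0}^{c} a^k/k!
a^3/3! = 13.474287
Σ terms (k=0..3): 1.00000 + 4.32400 + 9.34849 + 13.47429 = 28.146775
B = 13.474287/28.146775 = 0.478715

Final: 0.478715


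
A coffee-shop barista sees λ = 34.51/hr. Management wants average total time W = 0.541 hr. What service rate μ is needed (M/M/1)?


W = 1/(μ−λ) ⇒ μ − λ = 1/W = 1/0.541 = 1.8484
μ = λ + 1/W = 34.51 + 1.8484 = 36.3584 per hr

Final: 36.3584 /hr


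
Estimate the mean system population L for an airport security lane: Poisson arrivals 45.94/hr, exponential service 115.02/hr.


ρ = λ/μ = 45.94/115.02 = 0.3994
L = ρ/(1−ρ) = 0.3994/(1 − 0.3994) = 0.3994/0.6006 = 0.6650

Final: 0.6650


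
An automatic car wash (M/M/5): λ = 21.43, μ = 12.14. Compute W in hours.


a = 1.7652; ρ = 0.3530; P₀ = 0.170491
Lq = P₀·a^c·ρ/(c!(1−ρ)²) = 0.02054
Wq = Lq/λ = 0.02054/21.43 = 0.0009585 hr
W = Wq + 1/μ = 0.0009585 + 0.08237 = 0.08333 hr

Final: 0.08333 hr


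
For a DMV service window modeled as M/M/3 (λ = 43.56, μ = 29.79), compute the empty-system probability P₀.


a = λ/μ = 43.56/29.79 = 1.4622; ρ = a/c = 0.4874
Σ_{k=0}^{2} a^k/k! (terms k=0..2) = 1.00000 + 1.46224 + 1.06907 = 3.53130
Tail: a^3/(3!(1−ρ)) = 3.12645/(6·0.5126) = 1.01656
P₀ = 1/(3.53130 + 1.01656) = 1/4.54786 = 0.219884

Final: 0.219884


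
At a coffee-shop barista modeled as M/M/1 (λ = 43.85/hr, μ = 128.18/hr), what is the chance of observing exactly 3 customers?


ρ = 43.85/128.18 = 0.3421
P_n = (1−ρ)·ρ^n = (1 − 0.3421)·0.3421^3 = 0.6579·0.040036 = 0.026340

Final: 0.026340


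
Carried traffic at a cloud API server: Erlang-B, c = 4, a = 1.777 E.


B(4,1.777) = 0.072806 (Erlang-B)
Carried load = a(1 − B) = 1.777·(1 − 0.072806) = 1.777·0.927194 = 1.6476 E

Final: 1.6476 Erlangs


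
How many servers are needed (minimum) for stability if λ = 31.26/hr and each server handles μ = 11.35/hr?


Stability requires cμ > λ ⇔ c > λ/μ.
λ/μ = 31.26/11.35 = 2.7542
Minimum integer c = ⌊2.7542⌋ + 1 = 3
Check: 3·11.35 = 34.05 > 31.26, while 2·11.35 = 22.70 ≤ 31.26

Final: 3 servers


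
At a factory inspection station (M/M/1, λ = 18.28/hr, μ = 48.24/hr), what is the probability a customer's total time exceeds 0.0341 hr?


W ~ Exponential(μ−λ) for M/M/1.
μ − λ = 48.24 − 18.28 = 29.9600
P(W > t) = e^{−(μ−λ)t} = e^{−1.0216} = 0.360005

Final: 0.360005


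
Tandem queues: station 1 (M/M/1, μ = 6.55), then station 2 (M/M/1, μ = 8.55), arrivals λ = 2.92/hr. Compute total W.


Each node sees arrival rate λ = 2.92/hr (tandem ⇒ throughput preserved).
W₁ = 1/(μ₁−λ) = 1/(6.55−2.92) = 0.27548 hr
W₂ = 1/(μ₂−λ) = 1/(8.55−2.92) = 0.17762 hr
W_total = W₁ + W₂ = 0.27548 + 0.17762 = 0.45310 hr

Final: 0.45310 hr


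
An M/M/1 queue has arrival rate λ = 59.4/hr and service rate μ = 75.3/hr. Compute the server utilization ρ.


ρ = λ/μ = 59.4/75.3 = 0.7888

Final: 0.7888


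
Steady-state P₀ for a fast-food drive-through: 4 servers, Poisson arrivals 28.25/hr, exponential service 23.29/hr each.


a = λ/μ = 28.25/23.29 = 1.2130; ρ = a/c = 0.3032
Σ_{k=0}^{3} a^k/k! (terms k=0..3) = 1.00000 + 1.21297 + 0.73564 + 0.29744 = 3.24605
Tail: a^4/(4!(1−ρ)) = 2.16469/(24·0.6968) = 0.12945
P₀ = 1/(3.24605 + 0.12945) = 1/3.37550 = 0.296253

Final: 0.296253


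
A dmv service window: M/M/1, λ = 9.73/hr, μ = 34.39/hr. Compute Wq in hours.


ρ = 9.73/34.39 = 0.2829
Wq = ρ/(μ−λ) = 0.2829/(34.39 − 9.73) = 0.2829/24.66 = 0.01147 hr

Final: 0.01147 hr


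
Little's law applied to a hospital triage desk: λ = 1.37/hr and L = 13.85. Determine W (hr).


W = L/λ = 13.85/1.37 = 10.1095 hr

Final: 10.1095 hr


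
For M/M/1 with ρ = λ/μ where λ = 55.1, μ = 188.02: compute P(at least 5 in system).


ρ = 55.1/188.02 = 0.2931
P(N ≥ n) = ρ^n = 0.2931^5 = 0.002161

Final: 0.002161


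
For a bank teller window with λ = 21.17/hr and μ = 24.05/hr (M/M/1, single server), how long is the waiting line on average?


ρ = 21.17/24.05 = 0.8802
Lq = ρ²/(1−ρ) = 0.7748/0.1198 = 6.4704

Final: 6.4704


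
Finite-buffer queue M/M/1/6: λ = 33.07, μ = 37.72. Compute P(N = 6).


ρ = λ/μ = 33.07/37.72 = 0.8767
P_K = (1−ρ)ρ^K/(1−ρ^(K+1)) = (0.1233·0.454125)/(1 − 0.398142)
= 0.055983/0.601858 = 0.093017

Final: 0.093017


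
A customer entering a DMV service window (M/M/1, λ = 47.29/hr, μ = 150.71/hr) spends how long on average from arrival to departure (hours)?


W = 1/(μ−λ) = 1/(150.71 − 47.29) = 1/103.42 = 0.009669 hr

Final: 0.009669 hr


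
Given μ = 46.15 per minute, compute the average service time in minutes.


Mean service time = 1/μ = 1/46.15 minute = 0.02167 minute
In minutes: 0.02167 × 1 = 0.02167 min

Final: 0.02167 min


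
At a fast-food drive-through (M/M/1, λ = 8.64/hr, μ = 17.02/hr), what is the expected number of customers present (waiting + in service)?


ρ = λ/μ = 8.64/17.02 = 0.5076
L = ρ/(1−ρ) = 0.5076/(1 − 0.5076) = 0.5076/0.4924 = 1.0310

Final: 1.0310


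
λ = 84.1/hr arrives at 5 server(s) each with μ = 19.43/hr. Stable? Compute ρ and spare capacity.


Total capacity cμ = 5·19.43 = 97.15/hr
ρ = λ/(cμ) = 84.1/97.15 = 0.8657
Stable ⇔ ρ < 1: YES
Spare capacity = cμ − λ = 97.15 − 84.1 = 13.05/hr

Final: ρ = 0.8657; stable; margin = 13.05/hr


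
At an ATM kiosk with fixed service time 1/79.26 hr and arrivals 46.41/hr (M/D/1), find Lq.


ρ = 46.41/79.26 = 0.5855
M/D/1: Lq = ρ²/(2(1−ρ)) = 0.3429/(2·0.4145) = 0.41362

Final: 0.41362


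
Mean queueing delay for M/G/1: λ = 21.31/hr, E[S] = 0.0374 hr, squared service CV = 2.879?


ρ = λ·E[S] = 21.31·0.0374 = 0.7970
E[S²] = E[S]²(1+C_s²) = 0.0374²·(1+2.879) = 0.005426
Wq = λ·E[S²]/(2(1−ρ)) = 21.31·0.005426/(2·0.2030) = 0.28478 hr

Final: 0.28478 hr


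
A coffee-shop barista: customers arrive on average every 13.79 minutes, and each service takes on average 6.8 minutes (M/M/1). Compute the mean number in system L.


λ = 60/13.79 = 4.3510 /hr
μ = 60/6.8 = 8.8235 /hr
ρ = λ/μ = 4.3510/8.8235 = 0.4931
L = ρ/(1−ρ) = 0.4931/0.5069 = 0.9728

Final: 0.9728


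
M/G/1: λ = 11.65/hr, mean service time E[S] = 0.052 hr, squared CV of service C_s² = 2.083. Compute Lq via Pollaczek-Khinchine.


ρ = λ·E[S] = 11.65·0.052 = 0.6058
Lq = ρ²(1+C_s²)/(2(1−ρ)) = 0.3670·(1+2.083)/(2·0.3942)
= 0.3670·3.0830/0.7884 = 1.43511

Final: 1.43511


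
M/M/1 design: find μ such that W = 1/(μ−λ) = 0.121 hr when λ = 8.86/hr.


W = 1/(μ−λ) ⇒ μ − λ = 1/W = 1/0.121 = 8.2645
μ = λ + 1/W = 8.86 + 8.2645 = 17.1245 per hr

Final: 17.1245 /hr


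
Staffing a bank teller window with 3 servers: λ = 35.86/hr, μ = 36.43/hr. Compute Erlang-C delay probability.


a = λ/μ = 0.9844; ρ = a/3 = 0.3281
P₀ = 0.369628 (from M/M/c formula)
C(c,a) = [a^c/(c!(1−ρ))]·P₀ = [0.95379/(6·0.6719)]·0.369628
= 0.23660·0.369628 = 0.087453

Final: 0.087453


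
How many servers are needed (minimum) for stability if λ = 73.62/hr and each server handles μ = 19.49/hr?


Stability requires cμ > λ ⇔ c > λ/μ.
λ/μ = 73.62/19.49 = 3.7773
Minimum integer c = ⌊3.7773⌋ + 1 = 4
Check: 4·19.49 = 77.96 > 73.62, while 3·19.49 = 58.47 ≤ 73.62

Final: 4 servers


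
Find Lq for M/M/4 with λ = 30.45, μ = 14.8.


a = λ/μ = 2.0574; ρ = a/4 = 0.5144
P₀ = 0.122506
Lq = P₀·a^c·ρ / (c!·(1−ρ)²) = 0.122506·17.91853·0.5144/(24·0.23585)
= 0.19947

Final: 0.19947


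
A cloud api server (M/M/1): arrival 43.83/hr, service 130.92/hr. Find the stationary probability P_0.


ρ = 43.83/130.92 = 0.3348
P_n = (1−ρ)·ρ^n = (1 − 0.3348)·0.3348^0 = 0.6652·1.000000 = 0.665215

Final: 0.665215


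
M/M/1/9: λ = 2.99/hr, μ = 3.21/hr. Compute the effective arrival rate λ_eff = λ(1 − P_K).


ρ = 0.9315; P_K = (1−ρ)ρ^9/(1−ρ^10) = 0.071163
λ_eff = λ(1 − P_K) = 2.99·(1 − 0.071163) = 2.99·0.928837 = 2.7772 /hr

Final: 2.7772 /hr


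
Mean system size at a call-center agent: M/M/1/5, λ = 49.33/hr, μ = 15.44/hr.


ρ = 49.33/15.44 = 3.1949
L = ρ[1 − (K+1)ρ^K + Kρ^(K+1)] / [(1−ρ)(1−ρ^(K+1))]
Numerator: 3.1949·(1 − 6·332.904064 + 5·1063.611236) = 10612.441485
Denominator: (-2.1949)·(-1062.611236) = 2332.376607
L = 10612.441485/2332.376607 = 4.5501

Final: 4.5501


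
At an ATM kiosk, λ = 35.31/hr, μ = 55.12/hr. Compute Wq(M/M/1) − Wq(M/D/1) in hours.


ρ = 35.31/55.12 = 0.6406
Wq(M/M/1) = ρ/(μ−λ) = 0.6406/19.81 = 0.03234 hr
Wq(M/D/1) = ρ/(2(μ−λ)) = 0.01617 hr
Savings = 0.03234 − 0.01617 = 0.01617 hr

Final: 0.01617 hr


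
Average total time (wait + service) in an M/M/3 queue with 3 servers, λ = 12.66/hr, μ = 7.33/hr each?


a = 1.7271; ρ = 0.5757; P₀ = 0.160191
Lq = P₀·a^c·ρ/(c!(1−ρ)²) = 0.43992
Wq = Lq/λ = 0.43992/12.66 = 0.03475 hr
W = Wq + 1/μ = 0.03475 + 0.13643 = 0.17117 hr

Final: 0.17117 hr


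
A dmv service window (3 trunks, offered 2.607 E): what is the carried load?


B(3,2.607) = 0.296543 (Erlang-B)
Carried load = a(1 − B) = 2.607·(1 − 0.296543) = 2.607·0.703457 = 1.8339 E

Final: 1.8339 Erlangs


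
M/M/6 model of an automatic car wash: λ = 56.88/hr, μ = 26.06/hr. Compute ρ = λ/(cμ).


ρ = λ/(cμ) = 56.88/(6·26.06) = 56.88/156.36 = 0.3638

Final: 0.3638


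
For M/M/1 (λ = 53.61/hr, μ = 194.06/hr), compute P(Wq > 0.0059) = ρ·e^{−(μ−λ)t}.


ρ = 53.61/194.06 = 0.2763
P(Wq > t) = ρ·e^{−(μ−λ)t} = 0.2763·e^{−0.8287}
= 0.2763·0.436636 = 0.120623

Final: 0.120623


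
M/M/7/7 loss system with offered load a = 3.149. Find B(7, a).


B(c,a) = (a^c/c!) / Σ_{k=0}^{c} a^k/k!
a^7/7! = 0.609226
Σ terms (k=0..7): 1.00000 + 3.14900 + 4.95810 + 5.20435 + 4.09713 + 2.58037 + 1.35426 + 0.60923 = 22.952440
B = 0.609226/22.952440 = 0.026543

Final: 0.026543


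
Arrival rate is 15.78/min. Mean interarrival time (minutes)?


Mean interarrival time = 1/λ = 1/15.78 minute = 0.06337 minute
In minutes: 0.06337 × 1 = 0.06337 min

Final: 0.06337 min


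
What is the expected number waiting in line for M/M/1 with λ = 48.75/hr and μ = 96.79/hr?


ρ = 48.75/96.79 = 0.5037
Lq = ρ²/(1−ρ) = 0.2537/0.4963 = 0.5111

Final: 0.5111


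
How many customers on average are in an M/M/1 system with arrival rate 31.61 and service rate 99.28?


ρ = λ/μ = 31.61/99.28 = 0.3184
L = ρ/(1−ρ) = 0.3184/(1 − 0.3184) = 0.3184/0.6816 = 0.4671

Final: 0.4671


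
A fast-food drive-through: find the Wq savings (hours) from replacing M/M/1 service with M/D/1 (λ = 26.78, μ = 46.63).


ρ = 26.78/46.63 = 0.5743
Wq(M/M/1) = ρ/(μ−λ) = 0.5743/19.85 = 0.02893 hr
Wq(M/D/1) = ρ/(2(μ−λ)) = 0.01447 hr
Savings = 0.02893 − 0.01447 = 0.01447 hr

Final: 0.01447 hr


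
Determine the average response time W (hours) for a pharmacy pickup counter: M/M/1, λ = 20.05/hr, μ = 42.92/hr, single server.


W = 1/(μ−λ) = 1/(42.92 − 20.05) = 1/22.87 = 0.04373 hr

Final: 0.04373 hr


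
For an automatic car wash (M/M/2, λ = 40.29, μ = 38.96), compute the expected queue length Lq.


a = λ/μ = 1.0341; ρ = a/2 = 0.5171
P₀ = 0.318332
Lq = P₀·a^c·ρ / (c!·(1−ρ)²) = 0.318332·1.06944·0.5171/(2·0.23322)
= 0.37738

Final: 0.37738


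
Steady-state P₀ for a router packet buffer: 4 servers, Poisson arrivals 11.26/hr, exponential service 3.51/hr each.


a = λ/μ = 11.26/3.51 = 3.2080; ρ = a/c = 0.8020
Σ_{k=0}^{3} a^k/k! (terms k=0..3) = 1.00000 + 3.20798 + 5.14556 + 5.50228 = 14.85581
Tail: a^4/(4!(1−ρ)) = 105.90710/(24·0.1980) = 22.28621
P₀ = 1/(14.85581 + 22.28621) = 1/37.14202 = 0.026924

Final: 0.026924


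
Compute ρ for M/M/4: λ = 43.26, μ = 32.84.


ρ = λ/(cμ) = 43.26/(4·32.84) = 43.26/131.36 = 0.3293

Final: 0.3293


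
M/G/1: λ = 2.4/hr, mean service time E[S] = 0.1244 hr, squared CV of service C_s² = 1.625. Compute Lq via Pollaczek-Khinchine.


ρ = λ·E[S] = 2.4·0.1244 = 0.2986
Lq = ρ²(1+C_s²)/(2(1−ρ)) = 0.08914·(1+1.625)/(2·0.7014)
= 0.08914·2.6250/1.4029 = 0.16679

Final: 0.16679


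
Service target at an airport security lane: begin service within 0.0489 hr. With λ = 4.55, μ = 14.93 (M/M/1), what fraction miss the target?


ρ = 4.55/14.93 = 0.3048
P(Wq > t) = ρ·e^{−(μ−λ)t} = 0.3048·e^{−0.5076}
= 0.3048·0.601949 = 0.183447

Final: 0.183447


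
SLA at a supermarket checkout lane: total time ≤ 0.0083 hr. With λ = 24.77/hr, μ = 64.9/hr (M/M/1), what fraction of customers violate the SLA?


W ~ Exponential(μ−λ) for M/M/1.
μ − λ = 64.9 − 24.77 = 40.1300
P(W > t) = e^{−(μ−λ)t} = e^{−0.3331} = 0.716714

Final: 0.716714


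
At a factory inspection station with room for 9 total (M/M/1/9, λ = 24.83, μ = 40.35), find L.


ρ = 24.83/40.35 = 0.6154
L = ρ[1 − (K+1)ρ^K + Kρ^(K+1)] / [(1−ρ)(1−ρ^(K+1))]
Numerator: 0.6154·(1 − 10·0.012653 + 9·0.007786) = 0.580625
Denominator: (0.3846)·(0.992214) = 0.381640
L = 0.580625/0.381640 = 1.5214

Final: 1.5214


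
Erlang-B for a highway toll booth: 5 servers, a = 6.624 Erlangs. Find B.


B(c,a) = (a^c/c!) / Σ_{k=0}^{c} a^k/k!
a^5/5! = 106.272372
Σ terms (k=0..5): 1.00000 + 6.62400 + 21.93869 + 48.44062 + 80.21767 + 106.27237 = 264.493355
B = 106.272372/264.493355 = 0.401796

Final: 0.401796


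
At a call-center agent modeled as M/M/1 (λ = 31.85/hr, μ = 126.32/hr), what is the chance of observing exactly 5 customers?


ρ = 31.85/126.32 = 0.2521
P_n = (1−ρ)·ρ^n = (1 − 0.2521)·0.2521^5 = 0.7479·0.001019 = 0.0007621

Final: 0.0007621


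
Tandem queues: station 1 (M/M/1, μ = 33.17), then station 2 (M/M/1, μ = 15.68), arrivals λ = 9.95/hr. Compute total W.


Each node sees arrival rate λ = 9.95/hr (tandem ⇒ throughput preserved).
W₁ = 1/(μ₁−λ) = 1/(33.17−9.95) = 0.04307 hr
W₂ = 1/(μ₂−λ) = 1/(15.68−9.95) = 0.17452 hr
W_total = W₁ + W₂ = 0.04307 + 0.17452 = 0.21759 hr

Final: 0.21759 hr


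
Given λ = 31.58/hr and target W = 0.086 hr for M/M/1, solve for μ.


W = 1/(μ−λ) ⇒ μ − λ = 1/W = 1/0.086 = 11.6279
μ = λ + 1/W = 31.58 + 11.6279 = 43.2079 per hr

Final: 43.2079 /hr


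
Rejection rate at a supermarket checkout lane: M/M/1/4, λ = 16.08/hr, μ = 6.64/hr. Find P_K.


ρ = λ/μ = 16.08/6.64 = 2.4217
P_K = (1−ρ)ρ^K/(1−ρ^(K+1)) = (-1.4217·34.393143)/(1 − 83.289418)
= -48.896275/-82.289418 = 0.594199

Final: 0.594199


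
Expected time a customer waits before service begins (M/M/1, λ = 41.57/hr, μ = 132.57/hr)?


ρ = 41.57/132.57 = 0.3136
Wq = ρ/(μ−λ) = 0.3136/(132.57 − 41.57) = 0.3136/91.00 = 0.003446 hr

Final: 0.003446 hr


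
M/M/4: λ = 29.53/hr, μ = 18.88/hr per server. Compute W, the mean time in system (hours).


a = 1.5641; ρ = 0.3910; P₀ = 0.206847
Lq = P₀·a^c·ρ/(c!(1−ρ)²) = 0.05439
Wq = Lq/λ = 0.05439/29.53 = 0.001842 hr
W = Wq + 1/μ = 0.001842 + 0.05297 = 0.05481 hr

Final: 0.05481 hr


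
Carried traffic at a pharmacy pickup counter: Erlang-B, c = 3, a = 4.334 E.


B(3,4.334) = 0.479540 (Erlang-B)
Carried load = a(1 − B) = 4.334·(1 − 0.479540) = 4.334·0.520460 = 2.2557 E

Final: 2.2557 Erlangs


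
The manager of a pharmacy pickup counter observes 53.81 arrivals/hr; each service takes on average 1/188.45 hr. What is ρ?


ρ = λ/μ = 53.81/188.45 = 0.2855

Final: 0.2855


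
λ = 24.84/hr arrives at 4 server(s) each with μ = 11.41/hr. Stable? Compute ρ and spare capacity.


Total capacity cμ = 4·11.41 = 45.64/hr
ρ = λ/(cμ) = 24.84/45.64 = 0.5443
Stable ⇔ ρ < 1: YES
Spare capacity = cμ − λ = 45.64 − 24.84 = 20.80/hr

Final: ρ = 0.5443; stable; margin = 20.80/hr


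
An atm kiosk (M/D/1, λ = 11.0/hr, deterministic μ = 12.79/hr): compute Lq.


ρ = 11.0/12.79 = 0.8600
M/D/1: Lq = ρ²/(2(1−ρ)) = 0.7397/(2·0.1400) = 2.64260

Final: 2.64260


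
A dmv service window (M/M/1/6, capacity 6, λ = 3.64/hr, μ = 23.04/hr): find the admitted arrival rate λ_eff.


ρ = 0.1580; P_K = (1−ρ)ρ^6/(1−ρ^7) = 0.00001309
λ_eff = λ(1 − P_K) = 3.64·(1 − 0.00001309) = 3.64·0.999987 = 3.6400 /hr

Final: 3.6400 /hr


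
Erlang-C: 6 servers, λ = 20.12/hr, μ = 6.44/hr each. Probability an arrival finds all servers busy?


a = λ/μ = 3.1242; ρ = a/6 = 0.5207
P₀ = 0.043044 (from M/M/c formula)
C(c,a) = [a^c/(c!(1−ρ))]·P₀ = [929.93513/(720·0.4793)]·0.043044
= 2.69474·0.043044 = 0.115993

Final: 0.115993


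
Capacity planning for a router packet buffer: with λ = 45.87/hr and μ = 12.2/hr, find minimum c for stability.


Stability requires cμ > λ ⇔ c > λ/μ.
λ/μ = 45.87/12.2 = 3.7598
Minimum integer c = ⌊3.7598⌋ + 1 = 4
Check: 4·12.2 = 48.80 > 45.87, while 3·12.2 = 36.60 ≤ 45.87

Final: 4 servers


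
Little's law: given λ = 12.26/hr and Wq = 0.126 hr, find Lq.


Lq = λWq = 12.26·0.126 = 1.5448

Final: 1.5448


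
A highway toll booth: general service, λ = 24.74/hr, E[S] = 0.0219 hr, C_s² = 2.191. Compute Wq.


ρ = λ·E[S] = 24.74·0.0219 = 0.5418
E[S²] = E[S]²(1+C_s²) = 0.0219²·(1+2.191) = 0.001530
Wq = λ·E[S²]/(2(1−ρ)) = 24.74·0.001530/(2·0.4582) = 0.04132 hr

Final: 0.04132 hr


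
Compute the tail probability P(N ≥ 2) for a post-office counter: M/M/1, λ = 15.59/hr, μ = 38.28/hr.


ρ = 15.59/38.28 = 0.4073
P(N ≥ n) = ρ^n = 0.4073^2 = 0.165863

Final: 0.165863


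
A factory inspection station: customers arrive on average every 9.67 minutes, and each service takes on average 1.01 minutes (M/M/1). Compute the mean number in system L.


λ = 60/9.67 = 6.2048 /hr
μ = 60/1.01 = 59.4059 /hr
ρ = λ/μ = 6.2048/59.4059 = 0.1044
L = ρ/(1−ρ) = 0.1044/0.8956 = 0.1166

Final: 0.1166


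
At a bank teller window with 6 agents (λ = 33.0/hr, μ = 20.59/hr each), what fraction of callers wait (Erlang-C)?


a = λ/μ = 1.6027; ρ = a/6 = 0.2671
P₀ = 0.201272 (from M/M/c formula)
C(c,a) = [a^c/(c!(1−ρ))]·P₀ = [16.94906/(720·0.7329)]·0.201272
= 0.03212·0.201272 = 0.006465

Final: 0.006465


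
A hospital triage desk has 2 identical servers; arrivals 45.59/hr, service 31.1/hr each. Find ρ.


ρ = λ/(cμ) = 45.59/(2·31.1) = 45.59/62.20 = 0.7330

Final: 0.7330


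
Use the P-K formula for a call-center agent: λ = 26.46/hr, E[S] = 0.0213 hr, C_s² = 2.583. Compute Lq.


ρ = λ·E[S] = 26.46·0.0213 = 0.5636
Lq = ρ²(1+C_s²)/(2(1−ρ)) = 0.3176·(1+2.583)/(2·0.4364)
= 0.3176·3.5830/0.8728 = 1.30397

Final: 1.30397


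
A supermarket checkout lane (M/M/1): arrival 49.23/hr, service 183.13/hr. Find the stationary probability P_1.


ρ = 49.23/183.13 = 0.2688
P_n = (1−ρ)·ρ^n = (1 − 0.2688)·0.2688^1 = 0.7312·0.268825 = 0.196558

Final: 0.196558


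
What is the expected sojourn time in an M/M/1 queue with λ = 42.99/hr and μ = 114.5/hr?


W = 1/(μ−λ) = 1/(114.5 − 42.99) = 1/71.51 = 0.01398 hr

Final: 0.01398 hr


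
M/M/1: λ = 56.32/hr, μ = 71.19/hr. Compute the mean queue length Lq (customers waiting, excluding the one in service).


ρ = 56.32/71.19 = 0.7911
Lq = ρ²/(1−ρ) = 0.6259/0.2089 = 2.9964

Final: 2.9964


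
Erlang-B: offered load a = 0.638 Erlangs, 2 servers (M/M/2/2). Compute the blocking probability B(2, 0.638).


B(c,a) = (a^c/c!) / Σ_{k=0}^{c} a^k/k!
a^2/2! = 0.203522
Σ terms (k=0..2): 1.00000 + 0.63800 + 0.20352 = 1.841522
B = 0.203522/1.841522 = 0.110518

Final: 0.110518


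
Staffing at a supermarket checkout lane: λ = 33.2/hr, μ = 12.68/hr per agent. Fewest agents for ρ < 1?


Stability requires cμ > λ ⇔ c > λ/μ.
λ/μ = 33.2/12.68 = 2.6183
Minimum integer c = ⌊2.6183⌋ + 1 = 3
Check: 3·12.68 = 38.04 > 33.2, while 2·12.68 = 25.36 ≤ 33.2

Final: 3 servers


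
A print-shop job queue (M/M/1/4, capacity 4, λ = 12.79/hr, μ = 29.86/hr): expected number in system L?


ρ = 12.79/29.86 = 0.4283
L = ρ[1 − (K+1)ρ^K + Kρ^(K+1)] / [(1−ρ)(1−ρ^(K+1))]
Numerator: 0.4283·(1 − 5·0.033661 + 4·0.014418) = 0.380945
Denominator: (0.5717)·(0.985582) = 0.563426
L = 0.380945/0.563426 = 0.6761

Final: 0.6761


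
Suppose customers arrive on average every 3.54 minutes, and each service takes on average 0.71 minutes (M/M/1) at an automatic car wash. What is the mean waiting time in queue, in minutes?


λ = 60/3.54 = 16.9492 /hr
μ = 60/0.71 = 84.5070 /hr
ρ = λ/μ = 16.9492/84.5070 = 0.2006
Wq = ρ/(μ−λ) = 0.2006/(84.5070−16.9492) = 0.002969 hr
In minutes: 0.002969·60 = 0.1781 min

Final: 0.1781 min


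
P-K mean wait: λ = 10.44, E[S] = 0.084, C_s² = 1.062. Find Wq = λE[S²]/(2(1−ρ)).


ρ = λ·E[S] = 10.44·0.084 = 0.8770
E[S²] = E[S]²(1+C_s²) = 0.084²·(1+1.062) = 0.014549
Wq = λ·E[S²]/(2(1−ρ)) = 10.44·0.014549/(2·0.1230) = 0.61726 hr

Final: 0.61726 hr


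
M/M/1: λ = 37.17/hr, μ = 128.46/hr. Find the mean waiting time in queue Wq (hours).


ρ = 37.17/128.46 = 0.2894
Wq = ρ/(μ−λ) = 0.2894/(128.46 − 37.17) = 0.2894/91.29 = 0.003170 hr

Final: 0.003170 hr


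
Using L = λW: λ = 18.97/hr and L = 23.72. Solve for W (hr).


W = L/λ = 23.72/18.97 = 1.2504 hr

Final: 1.2504 hr


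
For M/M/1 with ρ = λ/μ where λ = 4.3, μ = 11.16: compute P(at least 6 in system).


ρ = 4.3/11.16 = 0.3853
P(N ≥ n) = ρ^n = 0.3853^6 = 0.003272

Final: 0.003272


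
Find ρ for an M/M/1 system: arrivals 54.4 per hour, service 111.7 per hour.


ρ = λ/μ = 54.4/111.7 = 0.4870

Final: 0.4870


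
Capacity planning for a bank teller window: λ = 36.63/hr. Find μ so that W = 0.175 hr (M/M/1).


W = 1/(μ−λ) ⇒ μ − λ = 1/W = 1/0.175 = 5.7143
μ = λ + 1/W = 36.63 + 5.7143 = 42.3443 per hr

Final: 42.3443 /hr


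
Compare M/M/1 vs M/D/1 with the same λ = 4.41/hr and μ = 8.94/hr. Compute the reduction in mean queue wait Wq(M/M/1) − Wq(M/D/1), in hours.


ρ = 4.41/8.94 = 0.4933
Wq(M/M/1) = ρ/(μ−λ) = 0.4933/4.53 = 0.10889 hr
Wq(M/D/1) = ρ/(2(μ−λ)) = 0.05445 hr
Savings = 0.10889 − 0.05445 = 0.05445 hr

Final: 0.05445 hr


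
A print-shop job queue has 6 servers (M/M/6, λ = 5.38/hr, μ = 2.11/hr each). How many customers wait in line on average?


a = λ/μ = 2.5498; ρ = a/6 = 0.4250
P₀ = 0.077603
Lq = P₀·a^c·ρ / (c!·(1−ρ)²) = 0.077603·274.78873·0.4250/(720·0.33067)
= 0.03806

Final: 0.03806


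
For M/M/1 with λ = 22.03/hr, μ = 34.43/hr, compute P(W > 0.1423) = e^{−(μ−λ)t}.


W ~ Exponential(μ−λ) for M/M/1.
μ − λ = 34.43 − 22.03 = 12.4000
P(W > t) = e^{−(μ−λ)t} = e^{−1.7645} = 0.171269

Final: 0.171269


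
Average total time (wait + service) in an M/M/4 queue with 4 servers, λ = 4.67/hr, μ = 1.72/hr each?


a = 2.7151; ρ = 0.6788; P₀ = 0.056224
Lq = P₀·a^c·ρ/(c!(1−ρ)²) = 0.83749
Wq = Lq/λ = 0.83749/4.67 = 0.17933 hr
W = Wq + 1/μ = 0.17933 + 0.58140 = 0.76073 hr

Final: 0.76073 hr


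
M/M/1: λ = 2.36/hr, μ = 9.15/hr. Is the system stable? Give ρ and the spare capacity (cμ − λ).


Total capacity cμ = 1·9.15 = 9.15/hr
ρ = λ/(cμ) = 2.36/9.15 = 0.2579
Stable ⇔ ρ < 1: YES
Spare capacity = cμ − λ = 9.15 − 2.36 = 6.79/hr

Final: ρ = 0.2579; stable; margin = 6.79/hr


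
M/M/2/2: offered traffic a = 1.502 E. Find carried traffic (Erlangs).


B(2,1.502) = 0.310744 (Erlang-B)
Carried load = a(1 − B) = 1.502·(1 − 0.310744) = 1.502·0.689256 = 1.0353 E

Final: 1.0353 Erlangs


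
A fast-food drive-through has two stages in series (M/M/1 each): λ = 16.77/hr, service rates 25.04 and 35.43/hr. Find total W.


Each node sees arrival rate λ = 16.77/hr (tandem ⇒ throughput preserved).
W₁ = 1/(μ₁−λ) = 1/(25.04−16.77) = 0.12092 hr
W₂ = 1/(μ₂−λ) = 1/(35.43−16.77) = 0.05359 hr
W_total = W₁ + W₂ = 0.12092 + 0.05359 = 0.17451 hr

Final: 0.17451 hr


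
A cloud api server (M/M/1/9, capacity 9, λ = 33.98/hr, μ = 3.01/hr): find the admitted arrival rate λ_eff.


ρ = 11.2890; P_K = (1−ρ)ρ^9/(1−ρ^10) = 0.911418
λ_eff = λ(1 − P_K) = 33.98·(1 − 0.911418) = 33.98·0.088582 = 3.0100 /hr

Final: 3.0100 /hr


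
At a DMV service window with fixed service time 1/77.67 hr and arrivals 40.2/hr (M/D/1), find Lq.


ρ = 40.2/77.67 = 0.5176
M/D/1: Lq = ρ²/(2(1−ρ)) = 0.2679/(2·0.4824) = 0.27764

Final: 0.27764


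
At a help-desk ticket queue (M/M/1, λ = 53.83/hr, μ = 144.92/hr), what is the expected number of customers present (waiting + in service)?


ρ = λ/μ = 53.83/144.92 = 0.3714
L = ρ/(1−ρ) = 0.3714/(1 − 0.3714) = 0.3714/0.6286 = 0.5910

Final: 0.5910


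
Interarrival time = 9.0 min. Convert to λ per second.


λ = 1/(interarrival time) in consistent units.
1 second = 0.0166667 min, so λ = 0.0166667/9.0 = 0.001852 per second

Final: 0.001852 /sec


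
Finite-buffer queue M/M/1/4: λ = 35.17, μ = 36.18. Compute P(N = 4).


ρ = λ/μ = 35.17/36.18 = 0.9721
P_K = (1−ρ)ρ^K/(1−ρ^(K+1)) = (0.02792·0.892925)/(1 − 0.867999)
= 0.024927/0.132001 = 0.188838

Final: 0.188838


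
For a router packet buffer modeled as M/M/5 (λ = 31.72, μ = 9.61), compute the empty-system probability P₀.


a = λ/μ = 31.72/9.61 = 3.3007; ρ = a/c = 0.6601
Σ_{k=0}^{4} a^k/k! (terms k=0..4) = 1.00000 + 3.30073 + 5.44740 + 5.99347 + 4.94570 = 20.68730
Tail: a^5/(5!(1−ρ)) = 391.78604/(120·0.3399) = 9.60672
P₀ = 1/(20.68730 + 9.60672) = 1/30.29402 = 0.033010

Final: 0.033010


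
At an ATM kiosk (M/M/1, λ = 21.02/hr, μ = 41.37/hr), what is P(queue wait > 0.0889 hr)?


ρ = 21.02/41.37 = 0.5081
P(Wq > t) = ρ·e^{−(μ−λ)t} = 0.5081·e^{−1.8091}
= 0.5081·0.163799 = 0.083226

Final: 0.083226


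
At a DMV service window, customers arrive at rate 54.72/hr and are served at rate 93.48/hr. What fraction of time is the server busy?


ρ = λ/μ = 54.72/93.48 = 0.5854

Final: 0.5854


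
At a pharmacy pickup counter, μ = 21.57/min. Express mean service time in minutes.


Mean service time = 1/μ = 1/21.57 minute = 0.04636 minute
In minutes: 0.04636 × 1 = 0.04636 min

Final: 0.04636 min


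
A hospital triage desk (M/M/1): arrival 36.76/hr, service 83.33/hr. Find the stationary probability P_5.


ρ = 36.76/83.33 = 0.4411
P_n = (1−ρ)·ρ^n = (1 − 0.4411)·0.4411^5 = 0.5589·0.016706 = 0.009336

Final: 0.009336


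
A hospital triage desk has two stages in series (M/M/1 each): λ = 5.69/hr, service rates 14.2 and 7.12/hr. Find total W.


Each node sees arrival rate λ = 5.69/hr (tandem ⇒ throughput preserved).
W₁ = 1/(μ₁−λ) = 1/(14.2−5.69) = 0.11751 hr
W₂ = 1/(μ₂−λ) = 1/(7.12−5.69) = 0.69930 hr
W_total = W₁ + W₂ = 0.11751 + 0.69930 = 0.81681 hr

Final: 0.81681 hr


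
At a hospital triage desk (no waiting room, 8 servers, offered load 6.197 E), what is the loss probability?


B(c,a) = (a^c/c!) / Σ_{k=0}^{c} a^k/k!
a^8/8! = 53.942547
Σ terms (k=0..8): 1.00000 + 6.19700 + 19.20140 + 39.66370 + 61.44899 + 76.15988 + 78.66046 + 69.63698 + 53.94255 = 405.910960
B = 53.942547/405.910960 = 0.132893

Final: 0.132893


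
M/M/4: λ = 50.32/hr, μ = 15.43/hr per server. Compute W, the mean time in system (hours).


a = 3.2612; ρ = 0.8153; P₀ = 0.024465
Lq = P₀·a^c·ρ/(c!(1−ρ)²) = 2.75540
Wq = Lq/λ = 2.75540/50.32 = 0.05476 hr
W = Wq + 1/μ = 0.05476 + 0.06481 = 0.11957 hr

Final: 0.11957 hr


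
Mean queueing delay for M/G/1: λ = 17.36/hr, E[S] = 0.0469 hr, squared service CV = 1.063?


ρ = λ·E[S] = 17.36·0.0469 = 0.8142
E[S²] = E[S]²(1+C_s²) = 0.0469²·(1+1.063) = 0.004538
Wq = λ·E[S²]/(2(1−ρ)) = 17.36·0.004538/(2·0.1858) = 0.21197 hr

Final: 0.21197 hr


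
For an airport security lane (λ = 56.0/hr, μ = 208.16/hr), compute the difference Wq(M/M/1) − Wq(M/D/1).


ρ = 56.0/208.16 = 0.2690
Wq(M/M/1) = ρ/(μ−λ) = 0.2690/152.16 = 0.001768 hr
Wq(M/D/1) = ρ/(2(μ−λ)) = 0.0008840 hr
Savings = 0.001768 − 0.0008840 = 0.0008840 hr

Final: 0.0008840 hr


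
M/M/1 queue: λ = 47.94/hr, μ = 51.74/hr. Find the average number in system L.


ρ = λ/μ = 47.94/51.74 = 0.9266
L = ρ/(1−ρ) = 0.9266/(1 − 0.9266) = 0.9266/0.07344 = 12.6158

Final: 12.6158


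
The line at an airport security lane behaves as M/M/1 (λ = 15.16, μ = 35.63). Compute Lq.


ρ = 15.16/35.63 = 0.4255
Lq = ρ²/(1−ρ) = 0.1810/0.5745 = 0.3151

Final: 0.3151


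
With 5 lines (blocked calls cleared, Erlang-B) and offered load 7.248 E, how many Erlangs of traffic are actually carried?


B(5,7.248) = 0.439056 (Erlang-B)
Carried load = a(1 − B) = 7.248·(1 − 0.439056) = 7.248·0.560944 = 4.0657 E

Final: 4.0657 Erlangs


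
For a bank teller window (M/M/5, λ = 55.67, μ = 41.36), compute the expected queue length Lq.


a = λ/μ = 1.3460; ρ = a/5 = 0.2692
P₀ = 0.260053
Lq = P₀·a^c·ρ / (c!·(1−ρ)²) = 0.260053·4.41777·0.2692/(120·0.53407)
= 0.004826

Final: 0.004826


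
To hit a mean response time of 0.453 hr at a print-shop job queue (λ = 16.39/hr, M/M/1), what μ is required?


W = 1/(μ−λ) ⇒ μ − λ = 1/W = 1/0.453 = 2.2075
μ = λ + 1/W = 16.39 + 2.2075 = 18.5975 per hr

Final: 18.5975 /hr


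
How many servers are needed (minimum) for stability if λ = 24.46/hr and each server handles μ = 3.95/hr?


Stability requires cμ > λ ⇔ c > λ/μ.
λ/μ = 24.46/3.95 = 6.1924
Minimum integer c = ⌊6.1924⌋ + 1 = 7
Check: 7·3.95 = 27.65 > 24.46, while 6·3.95 = 23.70 ≤ 24.46

Final: 7 servers


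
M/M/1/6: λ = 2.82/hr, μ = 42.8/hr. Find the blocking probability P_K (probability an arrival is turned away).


ρ = λ/μ = 2.82/42.8 = 0.06589
P_K = (1−ρ)ρ^K/(1−ρ^(K+1)) = (0.9341·0.00000008181)/(1 − 0.000000005391)
= 0.00000007642/1.000000 = 0.00000007642

Final: 0.00000007642


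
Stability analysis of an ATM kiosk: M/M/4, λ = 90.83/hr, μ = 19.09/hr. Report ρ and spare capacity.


Total capacity cμ = 4·19.09 = 76.36/hr
ρ = λ/(cμ) = 90.83/76.36 = 1.1895
Stable ⇔ ρ < 1: NO
Spare capacity = cμ − λ = 76.36 − 90.83 = -14.47/hr

Final: ρ = 1.1895; unstable; margin = -14.47/hr


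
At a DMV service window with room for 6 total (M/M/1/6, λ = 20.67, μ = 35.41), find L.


ρ = 20.67/35.41 = 0.5837
L = ρ[1 − (K+1)ρ^K + Kρ^(K+1)] / [(1−ρ)(1−ρ^(K+1))]
Numerator: 0.5837·(1 − 7·0.039563 + 6·0.023094) = 0.502959
Denominator: (0.4163)·(0.976906) = 0.406653
L = 0.502959/0.406653 = 1.2368

Final: 1.2368


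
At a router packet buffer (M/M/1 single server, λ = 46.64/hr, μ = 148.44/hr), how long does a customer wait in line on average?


ρ = 46.64/148.44 = 0.3142
Wq = ρ/(μ−λ) = 0.3142/(148.44 − 46.64) = 0.3142/101.80 = 0.003086 hr

Final: 0.003086 hr


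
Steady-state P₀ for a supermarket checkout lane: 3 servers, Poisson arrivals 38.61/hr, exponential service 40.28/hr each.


a = λ/μ = 38.61/40.28 = 0.9585; ρ = a/c = 0.3195
Σ_{k=0}^{2} a^k/k! (terms k=0..2) = 1.00000 + 0.95854 + 0.45940 = 2.41794
Tail: a^3/(3!(1−ρ)) = 0.88071/(6·0.6805) = 0.21570
P₀ = 1/(2.41794 + 0.21570) = 1/2.63364 = 0.379702

Final: 0.379702


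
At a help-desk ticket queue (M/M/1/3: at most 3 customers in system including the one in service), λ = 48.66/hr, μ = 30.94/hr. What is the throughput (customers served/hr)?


ρ = 1.5727; P_K = (1−ρ)ρ^3/(1−ρ^4) = 0.435313
λ_eff = λ(1 − P_K) = 48.66·(1 − 0.435313) = 48.66·0.564687 = 27.4777 /hr

Final: 27.4777 /hr


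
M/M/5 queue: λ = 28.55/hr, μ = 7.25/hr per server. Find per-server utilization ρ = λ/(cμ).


ρ = λ/(cμ) = 28.55/(5·7.25) = 28.55/36.25 = 0.7876

Final: 0.7876


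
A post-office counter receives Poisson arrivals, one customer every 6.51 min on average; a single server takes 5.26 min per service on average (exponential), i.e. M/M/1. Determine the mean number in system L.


λ = 60/6.51 = 9.2166 /hr
μ = 60/5.26 = 11.4068 /hr
ρ = λ/μ = 9.2166/11.4068 = 0.8080
L = ρ/(1−ρ) = 0.8080/0.1920 = 4.2080

Final: 4.2080


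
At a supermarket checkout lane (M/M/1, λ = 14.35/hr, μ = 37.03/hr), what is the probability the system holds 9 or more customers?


ρ = 14.35/37.03 = 0.3875
P(N ≥ n) = ρ^n = 0.3875^9 = 0.0001971

Final: 0.0001971


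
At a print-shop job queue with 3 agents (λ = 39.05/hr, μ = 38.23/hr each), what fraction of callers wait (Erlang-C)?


a = λ/μ = 1.0214; ρ = a/3 = 0.3405
P₀ = 0.355562 (from M/M/c formula)
C(c,a) = [a^c/(c!(1−ρ))]·P₀ = [1.06574/(6·0.6595)]·0.355562
= 0.26932·0.355562 = 0.095761

Final: 0.095761


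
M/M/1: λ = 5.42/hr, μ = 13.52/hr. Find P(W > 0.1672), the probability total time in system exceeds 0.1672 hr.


W ~ Exponential(μ−λ) for M/M/1.
μ − λ = 13.52 − 5.42 = 8.1000
P(W > t) = e^{−(μ−λ)t} = e^{−1.3543} = 0.258123

Final: 0.258123


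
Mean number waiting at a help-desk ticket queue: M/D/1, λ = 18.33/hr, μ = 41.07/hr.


ρ = 18.33/41.07 = 0.4463
M/D/1: Lq = ρ²/(2(1−ρ)) = 0.1992/(2·0.5537) = 0.17988

Final: 0.17988


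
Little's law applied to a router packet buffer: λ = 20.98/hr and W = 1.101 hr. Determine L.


L = λW = 20.98·1.101 = 23.0990

Final: 23.0990


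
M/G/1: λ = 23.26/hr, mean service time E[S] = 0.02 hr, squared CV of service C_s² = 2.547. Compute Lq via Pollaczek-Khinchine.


ρ = λ·E[S] = 23.26·0.02 = 0.4652
Lq = ρ²(1+C_s²)/(2(1−ρ)) = 0.2164·(1+2.547)/(2·0.5348)
= 0.2164·3.5470/1.0696 = 0.71766

Final: 0.71766


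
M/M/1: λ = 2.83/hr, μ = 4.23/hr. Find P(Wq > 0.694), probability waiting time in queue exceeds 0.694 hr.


ρ = 2.83/4.23 = 0.6690
P(Wq > t) = ρ·e^{−(μ−λ)t} = 0.6690·e^{−0.9716}
= 0.6690·0.378477 = 0.253213

Final: 0.253213


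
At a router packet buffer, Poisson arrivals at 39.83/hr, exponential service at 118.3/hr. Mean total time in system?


W = 1/(μ−λ) = 1/(118.3 − 39.83) = 1/78.47 = 0.01274 hr

Final: 0.01274 hr
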